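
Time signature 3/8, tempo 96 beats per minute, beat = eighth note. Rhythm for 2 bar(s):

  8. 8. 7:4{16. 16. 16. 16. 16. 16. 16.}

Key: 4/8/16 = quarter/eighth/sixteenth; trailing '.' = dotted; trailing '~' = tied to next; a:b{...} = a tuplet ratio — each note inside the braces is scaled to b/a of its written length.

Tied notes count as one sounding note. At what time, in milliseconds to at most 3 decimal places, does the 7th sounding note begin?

1. 0.0ms @ 0 + 937.5ms (3/2)
2. 937.5ms @ 3/2 + 937.5ms (3/2)
3. 1875.0ms @ 3 + 267.857ms (3/7)
4. 2142.857ms @ 24/7 + 267.857ms (3/7)
5. 2410.714ms @ 27/7 + 267.857ms (3/7)
6. 2678.571ms @ 30/7 + 267.857ms (3/7)
7. 2946.429ms @ 33/7 + 267.857ms (3/7)
8. 3214.286ms @ 36/7 + 267.857ms (3/7)
9. 3482.143ms @ 39/7 + 267.857ms (3/7)

note 7 onset = 33/7b = 2946.429ms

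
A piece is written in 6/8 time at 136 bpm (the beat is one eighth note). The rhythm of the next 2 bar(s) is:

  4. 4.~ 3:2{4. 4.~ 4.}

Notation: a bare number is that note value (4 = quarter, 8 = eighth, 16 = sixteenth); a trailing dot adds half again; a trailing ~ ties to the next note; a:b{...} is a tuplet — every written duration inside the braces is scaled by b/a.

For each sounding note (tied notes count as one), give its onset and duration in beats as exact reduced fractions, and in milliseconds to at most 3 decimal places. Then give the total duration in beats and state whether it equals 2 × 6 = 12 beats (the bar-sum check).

1) 0.0ms=0b +1323.529ms=3b
2) 1323.529ms=3b +2205.882ms=5b
3) 3529.412ms=8b +1764.706ms=4b
Σ=12b of 12 (136bpm 6/8) — PASS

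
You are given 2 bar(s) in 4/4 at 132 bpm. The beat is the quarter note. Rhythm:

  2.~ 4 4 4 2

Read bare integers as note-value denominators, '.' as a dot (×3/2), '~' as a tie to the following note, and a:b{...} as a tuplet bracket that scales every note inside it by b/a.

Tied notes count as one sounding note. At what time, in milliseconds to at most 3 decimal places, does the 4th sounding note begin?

note 4 onset = 6b = 2727.273ms

1. 0.0ms @ 0 + 1818.182ms (4)
2. 1818.182ms @ 4 + 454.545ms (1)
3. 2272.727ms @ 5 + 454.545ms (1)
4. 2727.273ms @ 6 + 909.091ms (2)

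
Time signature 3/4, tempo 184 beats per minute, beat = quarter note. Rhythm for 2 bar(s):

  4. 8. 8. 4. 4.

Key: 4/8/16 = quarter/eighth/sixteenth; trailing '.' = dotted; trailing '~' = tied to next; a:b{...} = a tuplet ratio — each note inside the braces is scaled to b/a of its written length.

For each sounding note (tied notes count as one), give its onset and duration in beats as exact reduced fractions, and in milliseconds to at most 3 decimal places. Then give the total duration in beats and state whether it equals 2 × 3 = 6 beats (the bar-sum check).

1) 0.0ms=0b +489.13ms=3/2b
2) 489.13ms=3/2b +244.565ms=3/4b
3) 733.696ms=9/4b +244.565ms=3/4b
4) 978.261ms=3b +489.13ms=3/2b
5) 1467.391ms=9/2b +489.13ms=3/2b
Σ=6b of 6 (184bpm 3/4) — PASS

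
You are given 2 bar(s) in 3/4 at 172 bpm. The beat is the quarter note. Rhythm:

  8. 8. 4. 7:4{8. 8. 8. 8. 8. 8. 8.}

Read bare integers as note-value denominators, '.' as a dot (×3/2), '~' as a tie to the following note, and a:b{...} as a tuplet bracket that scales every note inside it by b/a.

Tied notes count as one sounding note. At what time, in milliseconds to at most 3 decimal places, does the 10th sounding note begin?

note 10 onset = 39/7b = 1943.522ms

1. 0.0ms @ 0 + 261.628ms (3/4)
2. 261.628ms @ 3/4 + 261.628ms (3/4)
3. 523.256ms @ 3/2 + 523.256ms (3/2)
4. 1046.512ms @ 3 + 149.502ms (3/7)
5. 1196.013ms @ 24/7 + 149.502ms (3/7)
6. 1345.515ms @ 27/7 + 149.502ms (3/7)
7. 1495.017ms @ 30/7 + 149.502ms (3/7)
8. 1644.518ms @ 33/7 + 149.502ms (3/7)
9. 1794.02ms @ 36/7 + 149.502ms (3/7)
10. 1943.522ms @ 39/7 + 149.502ms (3/7)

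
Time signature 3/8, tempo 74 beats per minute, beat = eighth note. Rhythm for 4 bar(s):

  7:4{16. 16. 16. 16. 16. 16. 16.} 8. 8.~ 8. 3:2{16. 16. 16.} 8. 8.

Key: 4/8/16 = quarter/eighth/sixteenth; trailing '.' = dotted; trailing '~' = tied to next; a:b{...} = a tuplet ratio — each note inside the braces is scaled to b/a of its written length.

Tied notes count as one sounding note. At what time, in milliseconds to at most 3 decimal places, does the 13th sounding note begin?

1. 0.0ms @ 0 + 347.49ms (3/7)
2. 347.49ms @ 3/7 + 347.49ms (3/7)
3. 694.981ms @ 6/7 + 347.49ms (3/7)
4. 1042.471ms @ 9/7 + 347.49ms (3/7)
5. 1389.961ms @ 12/7 + 347.49ms (3/7)
6. 1737.452ms @ 15/7 + 347.49ms (3/7)
7. 2084.942ms @ 18/7 + 347.49ms (3/7)
8. 2432.432ms @ 3 + 1216.216ms (3/2)
9. 3648.649ms @ 9/2 + 2432.432ms (3)
10. 6081.081ms @ 15/2 + 405.405ms (1/2)
11. 6486.486ms @ 8 + 405.405ms (1/2)
12. 6891.892ms @ 17/2 + 405.405ms (1/2)
13. 7297.297ms @ 9 + 1216.216ms (3/2)
14. 8513.514ms @ 21/2 + 1216.216ms (3/2)

note 13 onset = 9b = 7297.297ms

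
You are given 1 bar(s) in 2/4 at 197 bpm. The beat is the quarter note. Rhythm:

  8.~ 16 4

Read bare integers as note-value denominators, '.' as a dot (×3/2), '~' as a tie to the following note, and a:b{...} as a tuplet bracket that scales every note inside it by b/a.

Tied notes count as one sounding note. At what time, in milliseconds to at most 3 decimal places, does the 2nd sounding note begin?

note 2 onset = 1b = 304.569ms

1. 0.0ms @ 0 + 304.569ms (1)
2. 304.569ms @ 1 + 304.569ms (1)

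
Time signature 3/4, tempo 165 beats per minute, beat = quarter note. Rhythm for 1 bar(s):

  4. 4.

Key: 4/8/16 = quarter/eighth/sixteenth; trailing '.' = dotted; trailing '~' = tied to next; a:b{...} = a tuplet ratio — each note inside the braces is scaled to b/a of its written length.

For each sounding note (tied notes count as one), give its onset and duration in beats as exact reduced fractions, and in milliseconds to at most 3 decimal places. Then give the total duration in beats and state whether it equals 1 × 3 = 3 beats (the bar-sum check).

1) 0.0ms=0b +545.455ms=3/2b
2) 545.455ms=3/2b +545.455ms=3/2b
Σ=3b of 3 (165bpm 3/4) — PASS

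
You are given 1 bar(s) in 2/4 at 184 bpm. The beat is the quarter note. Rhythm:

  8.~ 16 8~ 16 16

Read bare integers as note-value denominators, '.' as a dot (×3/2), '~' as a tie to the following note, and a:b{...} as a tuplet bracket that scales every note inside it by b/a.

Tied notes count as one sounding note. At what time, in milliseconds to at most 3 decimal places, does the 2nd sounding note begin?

note 2 onset = 1b = 326.087ms

1. 0.0ms @ 0 + 326.087ms (1)
2. 326.087ms @ 1 + 244.565ms (3/4)
3. 570.652ms @ 7/4 + 81.522ms (1/4)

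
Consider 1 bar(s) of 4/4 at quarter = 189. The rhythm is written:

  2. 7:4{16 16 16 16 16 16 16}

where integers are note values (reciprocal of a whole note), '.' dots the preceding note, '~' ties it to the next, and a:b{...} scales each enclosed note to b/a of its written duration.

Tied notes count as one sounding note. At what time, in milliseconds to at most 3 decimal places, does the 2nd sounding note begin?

1. 0.0ms @ 0 + 952.381ms (3)
2. 952.381ms @ 3 + 45.351ms (1/7)
3. 997.732ms @ 22/7 + 45.351ms (1/7)
4. 1043.084ms @ 23/7 + 45.351ms (1/7)
5. 1088.435ms @ 24/7 + 45.351ms (1/7)
6. 1133.787ms @ 25/7 + 45.351ms (1/7)
7. 1179.138ms @ 26/7 + 45.351ms (1/7)
8. 1224.49ms @ 27/7 + 45.351ms (1/7)

note 2 onset = 3b = 952.381ms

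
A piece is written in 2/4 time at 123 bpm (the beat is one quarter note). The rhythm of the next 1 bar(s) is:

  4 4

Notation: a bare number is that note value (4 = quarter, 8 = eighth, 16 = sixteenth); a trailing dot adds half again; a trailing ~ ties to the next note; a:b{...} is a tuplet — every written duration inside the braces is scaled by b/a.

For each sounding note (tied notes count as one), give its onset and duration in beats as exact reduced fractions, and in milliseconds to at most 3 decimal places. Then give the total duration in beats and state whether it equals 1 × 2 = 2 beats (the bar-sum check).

1) 0.0ms=0b +487.805ms=1b
2) 487.805ms=1b +487.805ms=1b
Σ=2b of 2 (123bpm 2/4) — PASS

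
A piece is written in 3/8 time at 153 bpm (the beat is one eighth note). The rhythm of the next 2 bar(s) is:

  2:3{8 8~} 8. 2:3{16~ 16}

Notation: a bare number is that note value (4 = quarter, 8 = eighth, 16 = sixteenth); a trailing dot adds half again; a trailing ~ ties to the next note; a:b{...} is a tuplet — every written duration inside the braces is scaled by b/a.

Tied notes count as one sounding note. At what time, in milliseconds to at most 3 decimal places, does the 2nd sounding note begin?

note 2 onset = 3/2b = 588.235ms

1. 0.0ms @ 0 + 588.235ms (3/2)
2. 588.235ms @ 3/2 + 1176.471ms (3)
3. 1764.706ms @ 9/2 + 588.235ms (3/2)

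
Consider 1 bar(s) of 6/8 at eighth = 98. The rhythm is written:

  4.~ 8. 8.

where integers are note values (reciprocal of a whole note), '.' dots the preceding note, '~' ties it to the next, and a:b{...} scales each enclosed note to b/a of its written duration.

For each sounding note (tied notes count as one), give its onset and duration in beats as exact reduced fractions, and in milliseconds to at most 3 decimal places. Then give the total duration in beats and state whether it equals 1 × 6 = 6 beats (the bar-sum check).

1) 0.0ms=0b +2755.102ms=9/2b
2) 2755.102ms=9/2b +918.367ms=3/2b
Σ=6b of 6 (98bpm 6/8) — PASS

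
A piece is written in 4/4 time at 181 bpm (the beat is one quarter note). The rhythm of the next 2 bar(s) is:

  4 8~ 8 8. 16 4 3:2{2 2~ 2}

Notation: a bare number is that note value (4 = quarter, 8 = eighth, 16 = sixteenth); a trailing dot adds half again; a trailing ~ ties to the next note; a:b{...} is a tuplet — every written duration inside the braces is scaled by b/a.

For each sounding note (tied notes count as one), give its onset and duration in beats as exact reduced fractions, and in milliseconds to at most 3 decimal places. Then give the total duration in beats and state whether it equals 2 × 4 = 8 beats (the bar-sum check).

1) 0.0ms=0b +331.492ms=1b
2) 331.492ms=1b +331.492ms=1b
3) 662.983ms=2b +248.619ms=3/4b
4) 911.602ms=11/4b +82.873ms=1/4b
5) 994.475ms=3b +331.492ms=1b
6) 1325.967ms=4b +441.989ms=4/3b
7) 1767.956ms=16/3b +883.978ms=8/3b
Σ=8b of 8 (181bpm 4/4) — PASS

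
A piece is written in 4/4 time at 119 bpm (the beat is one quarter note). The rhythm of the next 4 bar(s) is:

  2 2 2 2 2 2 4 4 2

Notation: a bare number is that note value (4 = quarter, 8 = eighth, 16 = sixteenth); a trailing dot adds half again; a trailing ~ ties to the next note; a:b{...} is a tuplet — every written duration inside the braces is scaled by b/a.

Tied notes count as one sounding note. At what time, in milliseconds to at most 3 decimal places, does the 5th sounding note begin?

1. 0.0ms @ 0 + 1008.403ms (2)
2. 1008.403ms @ 2 + 1008.403ms (2)
3. 2016.807ms @ 4 + 1008.403ms (2)
4. 3025.21ms @ 6 + 1008.403ms (2)
5. 4033.613ms @ 8 + 1008.403ms (2)
6. 5042.017ms @ 10 + 1008.403ms (2)
7. 6050.42ms @ 12 + 504.202ms (1)
8. 6554.622ms @ 13 + 504.202ms (1)
9. 7058.824ms @ 14 + 1008.403ms (2)

note 5 onset = 8b = 4033.613ms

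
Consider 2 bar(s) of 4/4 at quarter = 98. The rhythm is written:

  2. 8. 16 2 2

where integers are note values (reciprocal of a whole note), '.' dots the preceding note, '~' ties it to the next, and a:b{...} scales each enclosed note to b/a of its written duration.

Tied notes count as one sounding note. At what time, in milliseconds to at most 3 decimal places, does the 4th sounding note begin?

1. 0.0ms @ 0 + 1836.735ms (3)
2. 1836.735ms @ 3 + 459.184ms (3/4)
3. 2295.918ms @ 15/4 + 153.061ms (1/4)
4. 2448.98ms @ 4 + 1224.49ms (2)
5. 3673.469ms @ 6 + 1224.49ms (2)

note 4 onset = 4b = 2448.98ms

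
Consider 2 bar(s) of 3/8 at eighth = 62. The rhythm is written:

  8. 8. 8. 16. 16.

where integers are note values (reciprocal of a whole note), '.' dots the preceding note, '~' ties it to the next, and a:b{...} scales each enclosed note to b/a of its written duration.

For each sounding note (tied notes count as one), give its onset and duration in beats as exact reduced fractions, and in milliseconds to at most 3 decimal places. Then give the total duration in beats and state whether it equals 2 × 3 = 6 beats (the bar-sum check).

1) 0.0ms=0b +1451.613ms=3/2b
2) 1451.613ms=3/2b +1451.613ms=3/2b
3) 2903.226ms=3b +1451.613ms=3/2b
4) 4354.839ms=9/2b +725.806ms=3/4b
5) 5080.645ms=21/4b +725.806ms=3/4b
Σ=6b of 6 (62bpm 3/8) — PASS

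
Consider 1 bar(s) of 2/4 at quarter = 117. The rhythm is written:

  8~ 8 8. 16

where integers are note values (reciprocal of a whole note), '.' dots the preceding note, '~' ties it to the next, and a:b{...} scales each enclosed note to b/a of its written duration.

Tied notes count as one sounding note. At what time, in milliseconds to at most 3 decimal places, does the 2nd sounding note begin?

1. 0.0ms @ 0 + 512.821ms (1)
2. 512.821ms @ 1 + 384.615ms (3/4)
3. 897.436ms @ 7/4 + 128.205ms (1/4)

note 2 onset = 1b = 512.821ms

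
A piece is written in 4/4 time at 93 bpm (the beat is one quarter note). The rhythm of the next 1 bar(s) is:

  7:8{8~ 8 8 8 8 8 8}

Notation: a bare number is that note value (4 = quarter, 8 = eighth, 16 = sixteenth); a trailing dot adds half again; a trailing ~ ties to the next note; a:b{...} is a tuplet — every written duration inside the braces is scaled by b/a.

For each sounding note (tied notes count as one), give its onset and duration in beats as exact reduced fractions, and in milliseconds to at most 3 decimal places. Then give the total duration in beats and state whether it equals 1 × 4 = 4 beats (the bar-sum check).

1) 0.0ms=0b +737.327ms=8/7b
2) 737.327ms=8/7b +368.664ms=4/7b
3) 1105.991ms=12/7b +368.664ms=4/7b
4) 1474.654ms=16/7b +368.664ms=4/7b
5) 1843.318ms=20/7b +368.664ms=4/7b
6) 2211.982ms=24/7b +368.664ms=4/7b
Σ=4b of 4 (93bpm 4/4) — PASS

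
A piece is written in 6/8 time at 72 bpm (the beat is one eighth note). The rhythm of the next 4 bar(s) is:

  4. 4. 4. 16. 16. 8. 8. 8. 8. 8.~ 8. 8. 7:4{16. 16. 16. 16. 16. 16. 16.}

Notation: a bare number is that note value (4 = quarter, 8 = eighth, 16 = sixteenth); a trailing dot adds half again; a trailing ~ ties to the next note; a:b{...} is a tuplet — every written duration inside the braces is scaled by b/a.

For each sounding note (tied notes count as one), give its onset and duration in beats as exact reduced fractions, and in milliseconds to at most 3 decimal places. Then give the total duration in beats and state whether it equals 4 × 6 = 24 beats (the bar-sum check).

1) 0.0ms=0b +2500.0ms=3b
2) 2500.0ms=3b +2500.0ms=3b
3) 5000.0ms=6b +2500.0ms=3b
4) 7500.0ms=9b +625.0ms=3/4b
5) 8125.0ms=39/4b +625.0ms=3/4b
6) 8750.0ms=21/2b +1250.0ms=3/2b
7) 10000.0ms=12b +1250.0ms=3/2b
8) 11250.0ms=27/2b +1250.0ms=3/2b
9) 12500.0ms=15b +1250.0ms=3/2b
10) 13750.0ms=33/2b +2500.0ms=3b
11) 16250.0ms=39/2b +1250.0ms=3/2b
12) 17500.0ms=21b +357.143ms=3/7b
13) 17857.143ms=150/7b +357.143ms=3/7b
14) 18214.286ms=153/7b +357.143ms=3/7b
15) 18571.429ms=156/7b +357.143ms=3/7b
16) 18928.571ms=159/7b +357.143ms=3/7b
17) 19285.714ms=162/7b +357.143ms=3/7b
18) 19642.857ms=165/7b +357.143ms=3/7b
Σ=24b of 24 (72bpm 6/8) — PASS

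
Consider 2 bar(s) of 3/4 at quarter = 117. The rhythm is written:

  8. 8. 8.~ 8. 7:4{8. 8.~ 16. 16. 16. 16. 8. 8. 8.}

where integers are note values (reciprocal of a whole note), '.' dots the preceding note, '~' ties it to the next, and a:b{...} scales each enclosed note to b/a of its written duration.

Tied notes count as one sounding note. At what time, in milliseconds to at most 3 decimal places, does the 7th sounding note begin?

note 7 onset = 30/7b = 2197.802ms

1. 0.0ms @ 0 + 384.615ms (3/4)
2. 384.615ms @ 3/4 + 384.615ms (3/4)
3. 769.231ms @ 3/2 + 769.231ms (3/2)
4. 1538.462ms @ 3 + 219.78ms (3/7)
5. 1758.242ms @ 24/7 + 329.67ms (9/14)
6. 2087.912ms @ 57/14 + 109.89ms (3/14)
7. 2197.802ms @ 30/7 + 109.89ms (3/14)
8. 2307.692ms @ 9/2 + 109.89ms (3/14)
9. 2417.582ms @ 33/7 + 219.78ms (3/7)
10. 2637.363ms @ 36/7 + 219.78ms (3/7)
11. 2857.143ms @ 39/7 + 219.78ms (3/7)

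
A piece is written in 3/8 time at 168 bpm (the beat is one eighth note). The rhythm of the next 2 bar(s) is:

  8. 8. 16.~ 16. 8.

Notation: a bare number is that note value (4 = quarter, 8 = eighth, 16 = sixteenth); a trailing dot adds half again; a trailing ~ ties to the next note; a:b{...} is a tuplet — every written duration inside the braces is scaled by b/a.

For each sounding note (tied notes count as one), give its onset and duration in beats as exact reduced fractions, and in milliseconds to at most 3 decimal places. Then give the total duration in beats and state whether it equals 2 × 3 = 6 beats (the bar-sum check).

1) 0.0ms=0b +535.714ms=3/2b
2) 535.714ms=3/2b +535.714ms=3/2b
3) 1071.429ms=3b +535.714ms=3/2b
4) 1607.143ms=9/2b +535.714ms=3/2b
Σ=6b of 6 (168bpm 3/8) — PASS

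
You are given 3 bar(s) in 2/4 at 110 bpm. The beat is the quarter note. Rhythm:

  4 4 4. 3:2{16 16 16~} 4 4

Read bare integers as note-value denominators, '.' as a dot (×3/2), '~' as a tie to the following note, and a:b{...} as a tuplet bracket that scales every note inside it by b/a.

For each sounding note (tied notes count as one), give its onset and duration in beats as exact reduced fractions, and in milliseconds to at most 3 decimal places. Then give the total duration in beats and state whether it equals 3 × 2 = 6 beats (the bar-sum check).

1) 0.0ms=0b +545.455ms=1b
2) 545.455ms=1b +545.455ms=1b
3) 1090.909ms=2b +818.182ms=3/2b
4) 1909.091ms=7/2b +90.909ms=1/6b
5) 2000.0ms=11/3b +90.909ms=1/6b
6) 2090.909ms=23/6b +636.364ms=7/6b
7) 2727.273ms=5b +545.455ms=1b
Σ=6b of 6 (110bpm 2/4) — PASS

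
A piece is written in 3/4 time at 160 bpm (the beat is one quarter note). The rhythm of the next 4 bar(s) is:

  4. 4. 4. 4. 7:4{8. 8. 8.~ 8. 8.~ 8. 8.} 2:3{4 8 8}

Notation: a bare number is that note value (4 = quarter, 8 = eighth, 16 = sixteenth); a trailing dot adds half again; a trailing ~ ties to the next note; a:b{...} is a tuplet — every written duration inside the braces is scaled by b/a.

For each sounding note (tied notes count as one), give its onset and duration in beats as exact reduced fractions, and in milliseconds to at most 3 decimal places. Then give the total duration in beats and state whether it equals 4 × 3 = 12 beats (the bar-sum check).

1) 0.0ms=0b +562.5ms=3/2b
2) 562.5ms=3/2b +562.5ms=3/2b
3) 1125.0ms=3b +562.5ms=3/2b
4) 1687.5ms=9/2b +562.5ms=3/2b
5) 2250.0ms=6b +160.714ms=3/7b
6) 2410.714ms=45/7b +160.714ms=3/7b
7) 2571.429ms=48/7b +321.429ms=6/7b
8) 2892.857ms=54/7b +321.429ms=6/7b
9) 3214.286ms=60/7b +160.714ms=3/7b
10) 3375.0ms=9b +562.5ms=3/2b
11) 3937.5ms=21/2b +281.25ms=3/4b
12) 4218.75ms=45/4b +281.25ms=3/4b
Σ=12b of 12 (160bpm 3/4) — PASS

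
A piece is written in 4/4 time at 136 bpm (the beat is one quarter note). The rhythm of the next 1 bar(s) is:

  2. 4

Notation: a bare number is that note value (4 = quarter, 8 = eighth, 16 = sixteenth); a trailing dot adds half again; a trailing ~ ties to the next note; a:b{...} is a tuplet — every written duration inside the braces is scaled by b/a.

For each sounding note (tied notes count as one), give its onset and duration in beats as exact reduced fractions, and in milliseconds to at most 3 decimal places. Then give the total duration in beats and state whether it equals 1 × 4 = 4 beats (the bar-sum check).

1) 0.0ms=0b +1323.529ms=3b
2) 1323.529ms=3b +441.176ms=1b
Σ=4b of 4 (136bpm 4/4) — PASS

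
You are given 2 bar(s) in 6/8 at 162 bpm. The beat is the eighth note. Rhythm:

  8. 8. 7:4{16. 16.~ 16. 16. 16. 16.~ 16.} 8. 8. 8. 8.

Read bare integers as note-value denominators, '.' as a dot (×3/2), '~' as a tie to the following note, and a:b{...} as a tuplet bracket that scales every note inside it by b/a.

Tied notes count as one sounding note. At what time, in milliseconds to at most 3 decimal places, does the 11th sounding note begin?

1. 0.0ms @ 0 + 555.556ms (3/2)
2. 555.556ms @ 3/2 + 555.556ms (3/2)
3. 1111.111ms @ 3 + 158.73ms (3/7)
4. 1269.841ms @ 24/7 + 317.46ms (6/7)
5. 1587.302ms @ 30/7 + 158.73ms (3/7)
6. 1746.032ms @ 33/7 + 158.73ms (3/7)
7. 1904.762ms @ 36/7 + 317.46ms (6/7)
8. 2222.222ms @ 6 + 555.556ms (3/2)
9. 2777.778ms @ 15/2 + 555.556ms (3/2)
10. 3333.333ms @ 9 + 555.556ms (3/2)
11. 3888.889ms @ 21/2 + 555.556ms (3/2)

note 11 onset = 21/2b = 3888.889ms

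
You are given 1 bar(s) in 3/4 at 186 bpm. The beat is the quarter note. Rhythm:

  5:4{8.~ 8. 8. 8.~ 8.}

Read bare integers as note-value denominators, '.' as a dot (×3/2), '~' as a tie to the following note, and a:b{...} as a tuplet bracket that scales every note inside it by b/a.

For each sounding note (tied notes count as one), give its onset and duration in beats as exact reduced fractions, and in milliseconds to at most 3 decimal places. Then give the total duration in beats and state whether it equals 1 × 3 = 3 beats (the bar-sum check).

1) 0.0ms=0b +387.097ms=6/5b
2) 387.097ms=6/5b +193.548ms=3/5b
3) 580.645ms=9/5b +387.097ms=6/5b
Σ=3b of 3 (186bpm 3/4) — PASS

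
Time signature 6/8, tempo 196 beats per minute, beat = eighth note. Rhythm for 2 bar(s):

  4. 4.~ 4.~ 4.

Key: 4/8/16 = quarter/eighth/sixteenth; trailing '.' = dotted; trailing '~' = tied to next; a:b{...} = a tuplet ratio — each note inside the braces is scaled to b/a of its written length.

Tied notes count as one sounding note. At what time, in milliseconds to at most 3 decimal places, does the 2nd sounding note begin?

1. 0.0ms @ 0 + 918.367ms (3)
2. 918.367ms @ 3 + 2755.102ms (9)

note 2 onset = 3b = 918.367ms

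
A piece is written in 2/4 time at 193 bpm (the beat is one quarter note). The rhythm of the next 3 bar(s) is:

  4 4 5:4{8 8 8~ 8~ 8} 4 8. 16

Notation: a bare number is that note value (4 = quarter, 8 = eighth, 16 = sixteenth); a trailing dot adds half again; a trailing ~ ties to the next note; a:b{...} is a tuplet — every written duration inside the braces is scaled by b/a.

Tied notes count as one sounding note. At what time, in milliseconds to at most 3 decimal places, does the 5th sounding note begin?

note 5 onset = 14/5b = 870.466ms

1. 0.0ms @ 0 + 310.881ms (1)
2. 310.881ms @ 1 + 310.881ms (1)
3. 621.762ms @ 2 + 124.352ms (2/5)
4. 746.114ms @ 12/5 + 124.352ms (2/5)
5. 870.466ms @ 14/5 + 373.057ms (6/5)
6. 1243.523ms @ 4 + 310.881ms (1)
7. 1554.404ms @ 5 + 233.161ms (3/4)
8. 1787.565ms @ 23/4 + 77.72ms (1/4)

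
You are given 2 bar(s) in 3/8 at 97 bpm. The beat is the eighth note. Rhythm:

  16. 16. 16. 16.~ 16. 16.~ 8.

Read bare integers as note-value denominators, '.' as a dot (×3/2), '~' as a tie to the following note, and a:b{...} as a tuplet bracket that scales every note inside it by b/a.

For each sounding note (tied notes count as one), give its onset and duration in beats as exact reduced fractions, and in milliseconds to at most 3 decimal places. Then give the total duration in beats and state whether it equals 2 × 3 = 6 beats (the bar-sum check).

1) 0.0ms=0b +463.918ms=3/4b
2) 463.918ms=3/4b +463.918ms=3/4b
3) 927.835ms=3/2b +463.918ms=3/4b
4) 1391.753ms=9/4b +927.835ms=3/2b
5) 2319.588ms=15/4b +1391.753ms=9/4b
Σ=6b of 6 (97bpm 3/8) — PASS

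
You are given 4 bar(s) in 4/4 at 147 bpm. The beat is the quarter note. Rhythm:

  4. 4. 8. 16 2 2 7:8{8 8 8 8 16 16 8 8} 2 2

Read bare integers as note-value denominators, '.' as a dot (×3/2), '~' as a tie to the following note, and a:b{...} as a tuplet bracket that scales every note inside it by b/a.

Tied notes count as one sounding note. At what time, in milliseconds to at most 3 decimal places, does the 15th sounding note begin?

1. 0.0ms @ 0 + 612.245ms (3/2)
2. 612.245ms @ 3/2 + 612.245ms (3/2)
3. 1224.49ms @ 3 + 306.122ms (3/4)
4. 1530.612ms @ 15/4 + 102.041ms (1/4)
5. 1632.653ms @ 4 + 816.327ms (2)
6. 2448.98ms @ 6 + 816.327ms (2)
7. 3265.306ms @ 8 + 233.236ms (4/7)
8. 3498.542ms @ 60/7 + 233.236ms (4/7)
9. 3731.778ms @ 64/7 + 233.236ms (4/7)
10. 3965.015ms @ 68/7 + 233.236ms (4/7)
11. 4198.251ms @ 72/7 + 116.618ms (2/7)
12. 4314.869ms @ 74/7 + 116.618ms (2/7)
13. 4431.487ms @ 76/7 + 233.236ms (4/7)
14. 4664.723ms @ 80/7 + 233.236ms (4/7)
15. 4897.959ms @ 12 + 816.327ms (2)
16. 5714.286ms @ 14 + 816.327ms (2)

note 15 onset = 12b = 4897.959ms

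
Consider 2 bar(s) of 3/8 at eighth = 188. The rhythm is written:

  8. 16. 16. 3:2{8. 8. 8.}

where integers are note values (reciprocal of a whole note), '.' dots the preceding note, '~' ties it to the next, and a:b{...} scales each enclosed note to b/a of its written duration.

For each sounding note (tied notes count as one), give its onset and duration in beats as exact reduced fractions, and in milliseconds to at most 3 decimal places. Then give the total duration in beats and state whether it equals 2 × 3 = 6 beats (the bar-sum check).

1) 0.0ms=0b +478.723ms=3/2b
2) 478.723ms=3/2b +239.362ms=3/4b
3) 718.085ms=9/4b +239.362ms=3/4b
4) 957.447ms=3b +319.149ms=1b
5) 1276.596ms=4b +319.149ms=1b
6) 1595.745ms=5b +319.149ms=1b
Σ=6b of 6 (188bpm 3/8) — PASS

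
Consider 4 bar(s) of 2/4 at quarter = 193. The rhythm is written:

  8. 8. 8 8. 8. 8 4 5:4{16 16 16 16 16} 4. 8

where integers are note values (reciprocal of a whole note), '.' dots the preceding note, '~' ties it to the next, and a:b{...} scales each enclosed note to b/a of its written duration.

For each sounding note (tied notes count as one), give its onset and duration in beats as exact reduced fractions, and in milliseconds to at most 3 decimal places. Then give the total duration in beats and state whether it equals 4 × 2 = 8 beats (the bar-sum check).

1) 0.0ms=0b +233.161ms=3/4b
2) 233.161ms=3/4b +233.161ms=3/4b
3) 466.321ms=3/2b +155.44ms=1/2b
4) 621.762ms=2b +233.161ms=3/4b
5) 854.922ms=11/4b +233.161ms=3/4b
6) 1088.083ms=7/2b +155.44ms=1/2b
7) 1243.523ms=4b +310.881ms=1b
8) 1554.404ms=5b +62.176ms=1/5b
9) 1616.58ms=26/5b +62.176ms=1/5b
10) 1678.756ms=27/5b +62.176ms=1/5b
11) 1740.933ms=28/5b +62.176ms=1/5b
12) 1803.109ms=29/5b +62.176ms=1/5b
13) 1865.285ms=6b +466.321ms=3/2b
14) 2331.606ms=15/2b +155.44ms=1/2b
Σ=8b of 8 (193bpm 2/4) — PASS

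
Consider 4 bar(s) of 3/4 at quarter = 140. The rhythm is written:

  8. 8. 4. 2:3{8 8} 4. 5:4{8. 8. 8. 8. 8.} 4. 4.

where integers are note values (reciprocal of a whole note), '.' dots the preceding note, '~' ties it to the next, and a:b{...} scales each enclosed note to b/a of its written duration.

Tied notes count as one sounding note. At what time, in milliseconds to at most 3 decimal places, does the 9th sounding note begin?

1. 0.0ms @ 0 + 321.429ms (3/4)
2. 321.429ms @ 3/4 + 321.429ms (3/4)
3. 642.857ms @ 3/2 + 642.857ms (3/2)
4. 1285.714ms @ 3 + 321.429ms (3/4)
5. 1607.143ms @ 15/4 + 321.429ms (3/4)
6. 1928.571ms @ 9/2 + 642.857ms (3/2)
7. 2571.429ms @ 6 + 257.143ms (3/5)
8. 2828.571ms @ 33/5 + 257.143ms (3/5)
9. 3085.714ms @ 36/5 + 257.143ms (3/5)
10. 3342.857ms @ 39/5 + 257.143ms (3/5)
11. 3600.0ms @ 42/5 + 257.143ms (3/5)
12. 3857.143ms @ 9 + 642.857ms (3/2)
13. 4500.0ms @ 21/2 + 642.857ms (3/2)

note 9 onset = 36/5b = 3085.714ms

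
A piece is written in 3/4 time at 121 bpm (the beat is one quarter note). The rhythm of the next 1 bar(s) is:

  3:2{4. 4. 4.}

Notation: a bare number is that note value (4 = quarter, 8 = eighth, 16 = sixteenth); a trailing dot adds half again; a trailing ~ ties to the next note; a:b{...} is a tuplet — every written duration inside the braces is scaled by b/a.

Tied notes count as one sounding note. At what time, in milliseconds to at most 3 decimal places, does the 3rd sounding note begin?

1. 0.0ms @ 0 + 495.868ms (1)
2. 495.868ms @ 1 + 495.868ms (1)
3. 991.736ms @ 2 + 495.868ms (1)

note 3 onset = 2b = 991.736ms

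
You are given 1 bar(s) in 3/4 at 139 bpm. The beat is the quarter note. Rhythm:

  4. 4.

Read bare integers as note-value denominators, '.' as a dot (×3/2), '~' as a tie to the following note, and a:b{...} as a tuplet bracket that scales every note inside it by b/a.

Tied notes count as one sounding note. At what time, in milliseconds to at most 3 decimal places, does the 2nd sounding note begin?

1. 0.0ms @ 0 + 647.482ms (3/2)
2. 647.482ms @ 3/2 + 647.482ms (3/2)

note 2 onset = 3/2b = 647.482ms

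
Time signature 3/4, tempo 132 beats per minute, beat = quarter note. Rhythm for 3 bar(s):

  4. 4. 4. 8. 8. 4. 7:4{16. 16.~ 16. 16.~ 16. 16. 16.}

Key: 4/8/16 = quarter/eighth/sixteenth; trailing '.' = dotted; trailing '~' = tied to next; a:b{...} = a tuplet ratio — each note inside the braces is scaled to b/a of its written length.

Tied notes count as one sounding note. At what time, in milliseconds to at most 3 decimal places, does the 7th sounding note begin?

1. 0.0ms @ 0 + 681.818ms (3/2)
2. 681.818ms @ 3/2 + 681.818ms (3/2)
3. 1363.636ms @ 3 + 681.818ms (3/2)
4. 2045.455ms @ 9/2 + 340.909ms (3/4)
5. 2386.364ms @ 21/4 + 340.909ms (3/4)
6. 2727.273ms @ 6 + 681.818ms (3/2)
7. 3409.091ms @ 15/2 + 97.403ms (3/14)
8. 3506.494ms @ 54/7 + 194.805ms (3/7)
9. 3701.299ms @ 57/7 + 194.805ms (3/7)
10. 3896.104ms @ 60/7 + 97.403ms (3/14)
11. 3993.506ms @ 123/14 + 97.403ms (3/14)

note 7 onset = 15/2b = 3409.091ms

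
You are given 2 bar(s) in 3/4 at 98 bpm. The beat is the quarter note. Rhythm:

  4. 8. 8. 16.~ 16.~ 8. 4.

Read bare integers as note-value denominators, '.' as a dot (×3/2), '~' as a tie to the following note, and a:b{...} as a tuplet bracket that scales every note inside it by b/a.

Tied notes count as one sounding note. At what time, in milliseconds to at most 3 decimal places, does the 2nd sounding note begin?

1. 0.0ms @ 0 + 918.367ms (3/2)
2. 918.367ms @ 3/2 + 459.184ms (3/4)
3. 1377.551ms @ 9/4 + 459.184ms (3/4)
4. 1836.735ms @ 3 + 918.367ms (3/2)
5. 2755.102ms @ 9/2 + 918.367ms (3/2)

note 2 onset = 3/2b = 918.367ms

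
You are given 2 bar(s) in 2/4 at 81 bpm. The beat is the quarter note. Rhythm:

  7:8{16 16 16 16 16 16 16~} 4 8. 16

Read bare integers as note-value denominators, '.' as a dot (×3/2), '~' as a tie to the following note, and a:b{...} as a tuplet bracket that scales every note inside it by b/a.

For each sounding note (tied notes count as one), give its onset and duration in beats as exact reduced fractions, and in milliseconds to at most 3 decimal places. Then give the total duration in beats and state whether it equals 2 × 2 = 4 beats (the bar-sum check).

1) 0.0ms=0b +211.64ms=2/7b
2) 211.64ms=2/7b +211.64ms=2/7b
3) 423.28ms=4/7b +211.64ms=2/7b
4) 634.921ms=6/7b +211.64ms=2/7b
5) 846.561ms=8/7b +211.64ms=2/7b
6) 1058.201ms=10/7b +211.64ms=2/7b
7) 1269.841ms=12/7b +952.381ms=9/7b
8) 2222.222ms=3b +555.556ms=3/4b
9) 2777.778ms=15/4b +185.185ms=1/4b
Σ=4b of 4 (81bpm 2/4) — PASS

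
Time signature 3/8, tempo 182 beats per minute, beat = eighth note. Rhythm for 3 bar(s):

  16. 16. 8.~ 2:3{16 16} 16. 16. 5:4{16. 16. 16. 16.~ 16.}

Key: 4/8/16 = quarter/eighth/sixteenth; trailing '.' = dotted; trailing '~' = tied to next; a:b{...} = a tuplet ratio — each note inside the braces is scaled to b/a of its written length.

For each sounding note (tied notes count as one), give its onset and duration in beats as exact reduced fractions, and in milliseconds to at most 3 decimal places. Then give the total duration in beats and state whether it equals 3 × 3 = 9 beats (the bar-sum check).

1) 0.0ms=0b +247.253ms=3/4b
2) 247.253ms=3/4b +247.253ms=3/4b
3) 494.505ms=3/2b +741.758ms=9/4b
4) 1236.264ms=15/4b +247.253ms=3/4b
5) 1483.516ms=9/2b +247.253ms=3/4b
6) 1730.769ms=21/4b +247.253ms=3/4b
7) 1978.022ms=6b +197.802ms=3/5b
8) 2175.824ms=33/5b +197.802ms=3/5b
9) 2373.626ms=36/5b +197.802ms=3/5b
10) 2571.429ms=39/5b +395.604ms=6/5b
Σ=9b of 9 (182bpm 3/8) — PASS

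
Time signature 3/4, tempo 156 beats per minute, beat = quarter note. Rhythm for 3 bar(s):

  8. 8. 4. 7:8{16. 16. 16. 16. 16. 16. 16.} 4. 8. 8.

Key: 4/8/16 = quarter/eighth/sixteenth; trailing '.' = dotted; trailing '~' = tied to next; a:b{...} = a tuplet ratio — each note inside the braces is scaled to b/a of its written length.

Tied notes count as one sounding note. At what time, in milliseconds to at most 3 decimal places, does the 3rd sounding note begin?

1. 0.0ms @ 0 + 288.462ms (3/4)
2. 288.462ms @ 3/4 + 288.462ms (3/4)
3. 576.923ms @ 3/2 + 576.923ms (3/2)
4. 1153.846ms @ 3 + 164.835ms (3/7)
5. 1318.681ms @ 24/7 + 164.835ms (3/7)
6. 1483.516ms @ 27/7 + 164.835ms (3/7)
7. 1648.352ms @ 30/7 + 164.835ms (3/7)
8. 1813.187ms @ 33/7 + 164.835ms (3/7)
9. 1978.022ms @ 36/7 + 164.835ms (3/7)
10. 2142.857ms @ 39/7 + 164.835ms (3/7)
11. 2307.692ms @ 6 + 576.923ms (3/2)
12. 2884.615ms @ 15/2 + 288.462ms (3/4)
13. 3173.077ms @ 33/4 + 288.462ms (3/4)

note 3 onset = 3/2b = 576.923ms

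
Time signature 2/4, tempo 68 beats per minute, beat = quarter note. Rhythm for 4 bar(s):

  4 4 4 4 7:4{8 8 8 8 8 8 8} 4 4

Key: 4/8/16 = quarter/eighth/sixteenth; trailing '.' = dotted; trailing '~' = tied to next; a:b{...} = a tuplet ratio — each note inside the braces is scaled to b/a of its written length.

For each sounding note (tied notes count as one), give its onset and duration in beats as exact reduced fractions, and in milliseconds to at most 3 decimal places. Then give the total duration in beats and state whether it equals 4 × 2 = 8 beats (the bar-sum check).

1) 0.0ms=0b +882.353ms=1b
2) 882.353ms=1b +882.353ms=1b
3) 1764.706ms=2b +882.353ms=1b
4) 2647.059ms=3b +882.353ms=1b
5) 3529.412ms=4b +252.101ms=2/7b
6) 3781.513ms=30/7b +252.101ms=2/7b
7) 4033.613ms=32/7b +252.101ms=2/7b
8) 4285.714ms=34/7b +252.101ms=2/7b
9) 4537.815ms=36/7b +252.101ms=2/7b
10) 4789.916ms=38/7b +252.101ms=2/7b
11) 5042.017ms=40/7b +252.101ms=2/7b
12) 5294.118ms=6b +882.353ms=1b
13) 6176.471ms=7b +882.353ms=1b
Σ=8b of 8 (68bpm 2/4) — PASS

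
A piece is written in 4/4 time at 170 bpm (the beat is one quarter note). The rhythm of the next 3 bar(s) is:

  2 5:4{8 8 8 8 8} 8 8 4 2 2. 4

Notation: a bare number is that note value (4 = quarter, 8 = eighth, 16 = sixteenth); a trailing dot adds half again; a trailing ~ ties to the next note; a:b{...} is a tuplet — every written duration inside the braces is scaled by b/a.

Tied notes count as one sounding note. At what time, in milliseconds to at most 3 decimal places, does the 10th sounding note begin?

note 10 onset = 6b = 2117.647ms

1. 0.0ms @ 0 + 705.882ms (2)
2. 705.882ms @ 2 + 141.176ms (2/5)
3. 847.059ms @ 12/5 + 141.176ms (2/5)
4. 988.235ms @ 14/5 + 141.176ms (2/5)
5. 1129.412ms @ 16/5 + 141.176ms (2/5)
6. 1270.588ms @ 18/5 + 141.176ms (2/5)
7. 1411.765ms @ 4 + 176.471ms (1/2)
8. 1588.235ms @ 9/2 + 176.471ms (1/2)
9. 1764.706ms @ 5 + 352.941ms (1)
10. 2117.647ms @ 6 + 705.882ms (2)
11. 2823.529ms @ 8 + 1058.824ms (3)
12. 3882.353ms @ 11 + 352.941ms (1)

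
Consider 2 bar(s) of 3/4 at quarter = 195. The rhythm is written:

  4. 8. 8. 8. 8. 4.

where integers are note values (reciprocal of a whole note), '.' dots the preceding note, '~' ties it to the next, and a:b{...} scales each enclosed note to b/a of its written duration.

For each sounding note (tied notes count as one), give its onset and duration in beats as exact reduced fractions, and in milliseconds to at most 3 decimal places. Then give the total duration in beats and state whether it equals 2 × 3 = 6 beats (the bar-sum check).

1) 0.0ms=0b +461.538ms=3/2b
2) 461.538ms=3/2b +230.769ms=3/4b
3) 692.308ms=9/4b +230.769ms=3/4b
4) 923.077ms=3b +230.769ms=3/4b
5) 1153.846ms=15/4b +230.769ms=3/4b
6) 1384.615ms=9/2b +461.538ms=3/2b
Σ=6b of 6 (195bpm 3/4) — PASS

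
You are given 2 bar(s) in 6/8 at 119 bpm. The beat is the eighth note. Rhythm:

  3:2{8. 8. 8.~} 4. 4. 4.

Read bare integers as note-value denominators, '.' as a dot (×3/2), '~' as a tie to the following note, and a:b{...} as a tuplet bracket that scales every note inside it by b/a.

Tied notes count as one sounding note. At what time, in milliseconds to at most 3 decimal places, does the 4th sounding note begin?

note 4 onset = 6b = 3025.21ms

1. 0.0ms @ 0 + 504.202ms (1)
2. 504.202ms @ 1 + 504.202ms (1)
3. 1008.403ms @ 2 + 2016.807ms (4)
4. 3025.21ms @ 6 + 1512.605ms (3)
5. 4537.815ms @ 9 + 1512.605ms (3)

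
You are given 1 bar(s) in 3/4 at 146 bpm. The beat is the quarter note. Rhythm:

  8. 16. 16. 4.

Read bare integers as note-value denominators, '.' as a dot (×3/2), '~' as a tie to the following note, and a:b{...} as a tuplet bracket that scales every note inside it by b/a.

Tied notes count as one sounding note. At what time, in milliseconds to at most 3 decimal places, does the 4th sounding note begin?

note 4 onset = 3/2b = 616.438ms

1. 0.0ms @ 0 + 308.219ms (3/4)
2. 308.219ms @ 3/4 + 154.11ms (3/8)
3. 462.329ms @ 9/8 + 154.11ms (3/8)
4. 616.438ms @ 3/2 + 616.438ms (3/2)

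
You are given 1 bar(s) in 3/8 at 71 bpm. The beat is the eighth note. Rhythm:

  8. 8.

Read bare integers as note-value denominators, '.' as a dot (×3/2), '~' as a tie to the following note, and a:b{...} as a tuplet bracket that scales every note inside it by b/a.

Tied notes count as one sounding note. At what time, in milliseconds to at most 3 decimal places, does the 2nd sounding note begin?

note 2 onset = 3/2b = 1267.606ms

1. 0.0ms @ 0 + 1267.606ms (3/2)
2. 1267.606ms @ 3/2 + 1267.606ms (3/2)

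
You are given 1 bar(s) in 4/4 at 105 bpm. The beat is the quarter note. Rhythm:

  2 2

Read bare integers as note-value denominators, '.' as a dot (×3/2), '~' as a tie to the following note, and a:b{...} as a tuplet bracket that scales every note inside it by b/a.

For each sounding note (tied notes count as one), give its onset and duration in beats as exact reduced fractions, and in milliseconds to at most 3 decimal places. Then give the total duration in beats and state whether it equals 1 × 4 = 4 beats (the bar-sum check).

1) 0.0ms=0b +1142.857ms=2b
2) 1142.857ms=2b +1142.857ms=2b
Σ=4b of 4 (105bpm 4/4) — PASS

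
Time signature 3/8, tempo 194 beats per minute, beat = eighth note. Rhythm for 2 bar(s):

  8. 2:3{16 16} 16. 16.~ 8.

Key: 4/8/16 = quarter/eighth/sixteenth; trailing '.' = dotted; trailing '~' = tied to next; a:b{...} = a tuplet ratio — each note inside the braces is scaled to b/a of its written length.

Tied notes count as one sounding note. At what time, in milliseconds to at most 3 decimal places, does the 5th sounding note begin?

1. 0.0ms @ 0 + 463.918ms (3/2)
2. 463.918ms @ 3/2 + 231.959ms (3/4)
3. 695.876ms @ 9/4 + 231.959ms (3/4)
4. 927.835ms @ 3 + 231.959ms (3/4)
5. 1159.794ms @ 15/4 + 695.876ms (9/4)

note 5 onset = 15/4b = 1159.794ms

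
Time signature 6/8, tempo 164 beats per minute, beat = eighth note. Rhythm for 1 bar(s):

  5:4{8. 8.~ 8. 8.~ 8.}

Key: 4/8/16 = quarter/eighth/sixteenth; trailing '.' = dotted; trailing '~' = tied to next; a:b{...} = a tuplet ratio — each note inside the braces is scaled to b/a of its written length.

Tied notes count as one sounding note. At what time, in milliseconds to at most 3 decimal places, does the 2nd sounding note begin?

note 2 onset = 6/5b = 439.024ms

1. 0.0ms @ 0 + 439.024ms (6/5)
2. 439.024ms @ 6/5 + 878.049ms (12/5)
3. 1317.073ms @ 18/5 + 878.049ms (12/5)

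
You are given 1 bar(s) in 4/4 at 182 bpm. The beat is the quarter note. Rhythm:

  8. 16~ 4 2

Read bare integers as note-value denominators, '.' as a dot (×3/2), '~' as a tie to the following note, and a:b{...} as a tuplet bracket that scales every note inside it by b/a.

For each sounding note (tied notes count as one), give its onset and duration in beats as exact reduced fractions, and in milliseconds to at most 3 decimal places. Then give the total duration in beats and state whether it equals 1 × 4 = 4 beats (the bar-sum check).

1) 0.0ms=0b +247.253ms=3/4b
2) 247.253ms=3/4b +412.088ms=5/4b
3) 659.341ms=2b +659.341ms=2b
Σ=4b of 4 (182bpm 4/4) — PASS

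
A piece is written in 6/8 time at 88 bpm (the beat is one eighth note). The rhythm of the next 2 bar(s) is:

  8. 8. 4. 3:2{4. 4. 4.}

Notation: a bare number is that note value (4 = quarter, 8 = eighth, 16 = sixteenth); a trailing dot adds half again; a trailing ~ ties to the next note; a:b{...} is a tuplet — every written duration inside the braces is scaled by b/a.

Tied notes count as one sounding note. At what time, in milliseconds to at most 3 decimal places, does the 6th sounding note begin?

note 6 onset = 10b = 6818.182ms

1. 0.0ms @ 0 + 1022.727ms (3/2)
2. 1022.727ms @ 3/2 + 1022.727ms (3/2)
3. 2045.455ms @ 3 + 2045.455ms (3)
4. 4090.909ms @ 6 + 1363.636ms (2)
5. 5454.545ms @ 8 + 1363.636ms (2)
6. 6818.182ms @ 10 + 1363.636ms (2)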